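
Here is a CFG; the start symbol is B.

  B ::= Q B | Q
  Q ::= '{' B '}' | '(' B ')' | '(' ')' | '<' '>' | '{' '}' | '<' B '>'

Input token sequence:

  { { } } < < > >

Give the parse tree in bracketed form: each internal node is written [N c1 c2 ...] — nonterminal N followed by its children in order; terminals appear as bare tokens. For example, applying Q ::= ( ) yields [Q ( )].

[B [Q { [B [Q { }]] }] [B [Q < [B [Q < >]] >]]]

B
Q B
{ B } B
{ Q } B
{ { } } B
{ { } } Q
{ { } } < B >
{ { } } < Q >
{ { } } < < > >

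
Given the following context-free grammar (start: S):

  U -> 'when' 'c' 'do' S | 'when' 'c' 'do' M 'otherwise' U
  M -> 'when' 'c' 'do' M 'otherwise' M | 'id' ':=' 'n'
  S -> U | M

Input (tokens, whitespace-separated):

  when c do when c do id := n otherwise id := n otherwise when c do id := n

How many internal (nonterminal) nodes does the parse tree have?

[S [U when c do [M when c do [M id := n] otherwise [M id := n]] otherwise [U when c do [S [M id := n]]]]]

8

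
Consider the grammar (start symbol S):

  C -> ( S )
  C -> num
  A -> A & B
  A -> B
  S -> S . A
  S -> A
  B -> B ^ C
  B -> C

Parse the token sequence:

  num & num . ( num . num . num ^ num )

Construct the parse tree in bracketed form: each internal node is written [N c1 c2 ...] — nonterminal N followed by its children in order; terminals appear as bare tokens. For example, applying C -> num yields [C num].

[S [S [A [A [B [C num]]] & [B [C num]]]] . [A [B [C ( [S [S [S [A [B [C num]]]] . [A [B [C num]]]] . [A [B [B [C num]] ^ [C num]]]] )]]]]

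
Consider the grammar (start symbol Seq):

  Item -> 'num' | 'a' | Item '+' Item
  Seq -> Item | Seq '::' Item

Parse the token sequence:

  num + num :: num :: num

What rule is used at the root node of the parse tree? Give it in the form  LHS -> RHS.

Seq -> Seq '::' Item

[Seq [Seq [Seq [Item [Item num] + [Item num]]] :: [Item num]] :: [Item num]]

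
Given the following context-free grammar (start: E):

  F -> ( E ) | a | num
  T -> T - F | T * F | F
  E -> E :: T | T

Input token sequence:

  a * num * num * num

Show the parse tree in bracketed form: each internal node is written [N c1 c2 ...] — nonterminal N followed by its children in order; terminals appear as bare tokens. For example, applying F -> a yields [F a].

[E [T [T [T [T [F a]] * [F num]] * [F num]] * [F num]]]

E
T
T * F
T * F * F
T * F * F * F
F * F * F * F
a * F * F * F
a * num * F * F
a * num * num * F
a * num * num * num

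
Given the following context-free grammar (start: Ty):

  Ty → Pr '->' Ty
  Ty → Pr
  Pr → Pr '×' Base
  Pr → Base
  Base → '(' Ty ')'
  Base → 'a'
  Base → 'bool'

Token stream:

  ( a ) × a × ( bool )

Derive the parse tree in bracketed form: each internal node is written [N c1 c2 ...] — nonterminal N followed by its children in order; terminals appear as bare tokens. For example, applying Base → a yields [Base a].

Ty
Pr
Pr × Base
Pr × Base × Base
Base × Base × Base
( Ty ) × Base × Base
( Pr ) × Base × Base
( Base ) × Base × Base
( a ) × Base × Base
( a ) × a × Base
( a ) × a × ( Ty )
( a ) × a × ( Pr )
( a ) × a × ( Base )
( a ) × a × ( bool )

[Ty [Pr [Pr [Pr [Base ( [Ty [Pr [Base a]]] )]] × [Base a]] × [Base ( [Ty [Pr [Base bool]]] )]]]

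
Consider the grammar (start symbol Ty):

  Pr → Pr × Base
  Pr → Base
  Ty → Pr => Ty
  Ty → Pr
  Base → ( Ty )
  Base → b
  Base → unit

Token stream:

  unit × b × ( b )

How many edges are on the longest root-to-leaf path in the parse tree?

6

[Ty [Pr [Pr [Pr [Base unit]] × [Base b]] × [Base ( [Ty [Pr [Base b]]] )]]]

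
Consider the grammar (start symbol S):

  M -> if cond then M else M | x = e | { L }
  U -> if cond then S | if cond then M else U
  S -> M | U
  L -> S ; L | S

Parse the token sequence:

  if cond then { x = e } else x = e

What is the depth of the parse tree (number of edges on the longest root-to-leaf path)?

[S [M if cond then [M { [L [S [M x = e]]] }] else [M x = e]]]

6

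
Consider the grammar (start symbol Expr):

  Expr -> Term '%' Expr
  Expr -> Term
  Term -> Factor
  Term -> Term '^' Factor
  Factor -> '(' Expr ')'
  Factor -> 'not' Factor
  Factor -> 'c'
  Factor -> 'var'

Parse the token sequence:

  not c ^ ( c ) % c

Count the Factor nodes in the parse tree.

[Expr [Term [Term [Factor not [Factor c]]] ^ [Factor ( [Expr [Term [Factor c]]] )]] % [Expr [Term [Factor c]]]]

5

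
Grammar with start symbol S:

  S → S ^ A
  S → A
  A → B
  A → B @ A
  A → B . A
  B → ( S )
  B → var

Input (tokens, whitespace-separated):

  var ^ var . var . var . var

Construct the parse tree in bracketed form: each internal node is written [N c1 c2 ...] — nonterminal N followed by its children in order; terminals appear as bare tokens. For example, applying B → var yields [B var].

[S [S [A [B var]]] ^ [A [B var] . [A [B var] . [A [B var] . [A [B var]]]]]]

S
S ^ A
A ^ A
B ^ A
var ^ A
var ^ B . A
var ^ var . A
var ^ var . B . A
var ^ var . var . A
var ^ var . var . B . A
var ^ var . var . var . A
var ^ var . var . var . B
var ^ var . var . var . var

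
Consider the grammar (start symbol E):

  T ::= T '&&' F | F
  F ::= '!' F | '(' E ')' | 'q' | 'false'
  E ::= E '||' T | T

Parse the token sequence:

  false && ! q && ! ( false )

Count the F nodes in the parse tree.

6

[E [T [T [T [F false]] && [F ! [F q]]] && [F ! [F ( [E [T [F false]]] )]]]]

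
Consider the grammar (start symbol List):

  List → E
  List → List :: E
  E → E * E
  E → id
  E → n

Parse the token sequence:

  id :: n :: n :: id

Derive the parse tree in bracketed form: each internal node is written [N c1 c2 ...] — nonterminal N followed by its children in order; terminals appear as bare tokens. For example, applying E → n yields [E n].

[List [List [List [List [E id]] :: [E n]] :: [E n]] :: [E id]]

List
List :: E
List :: E :: E
List :: E :: E :: E
E :: E :: E :: E
id :: E :: E :: E
id :: n :: E :: E
id :: n :: n :: E
id :: n :: n :: id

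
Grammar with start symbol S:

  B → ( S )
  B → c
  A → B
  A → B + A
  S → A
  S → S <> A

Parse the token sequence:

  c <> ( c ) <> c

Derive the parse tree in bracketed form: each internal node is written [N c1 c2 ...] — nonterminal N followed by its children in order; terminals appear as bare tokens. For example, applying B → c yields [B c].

S
S <> A
S <> A <> A
A <> A <> A
B <> A <> A
c <> A <> A
c <> B <> A
c <> ( S ) <> A
c <> ( A ) <> A
c <> ( B ) <> A
c <> ( c ) <> A
c <> ( c ) <> B
c <> ( c ) <> c

[S [S [S [A [B c]]] <> [A [B ( [S [A [B c]]] )]]] <> [A [B c]]]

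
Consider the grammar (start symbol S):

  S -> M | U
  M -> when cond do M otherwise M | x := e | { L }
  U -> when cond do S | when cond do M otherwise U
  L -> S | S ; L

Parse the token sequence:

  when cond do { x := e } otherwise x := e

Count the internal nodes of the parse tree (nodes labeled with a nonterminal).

[S [M when cond do [M { [L [S [M x := e]]] }] otherwise [M x := e]]]

7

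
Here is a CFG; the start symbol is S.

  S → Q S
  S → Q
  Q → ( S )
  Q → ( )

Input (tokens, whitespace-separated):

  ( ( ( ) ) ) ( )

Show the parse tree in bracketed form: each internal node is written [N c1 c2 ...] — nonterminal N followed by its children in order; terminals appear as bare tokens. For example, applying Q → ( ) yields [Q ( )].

S
Q S
( S ) S
( Q ) S
( ( S ) ) S
( ( Q ) ) S
( ( ( ) ) ) S
( ( ( ) ) ) Q
( ( ( ) ) ) ( )

[S [Q ( [S [Q ( [S [Q ( )]] )]] )] [S [Q ( )]]]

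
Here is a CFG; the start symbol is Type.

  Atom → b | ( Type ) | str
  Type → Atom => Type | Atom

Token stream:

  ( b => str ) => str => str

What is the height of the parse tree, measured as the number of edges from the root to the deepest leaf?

[Type [Atom ( [Type [Atom b] => [Type [Atom str]]] )] => [Type [Atom str] => [Type [Atom str]]]]

5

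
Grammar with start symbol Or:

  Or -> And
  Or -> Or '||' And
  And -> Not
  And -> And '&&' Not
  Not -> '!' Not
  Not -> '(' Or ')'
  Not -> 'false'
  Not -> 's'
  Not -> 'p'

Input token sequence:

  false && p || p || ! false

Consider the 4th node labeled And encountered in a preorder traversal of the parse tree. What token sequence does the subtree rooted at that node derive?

[Or [Or [Or [And [And [Not false]] && [Not p]]] || [And [Not p]]] || [And [Not ! [Not false]]]]

! false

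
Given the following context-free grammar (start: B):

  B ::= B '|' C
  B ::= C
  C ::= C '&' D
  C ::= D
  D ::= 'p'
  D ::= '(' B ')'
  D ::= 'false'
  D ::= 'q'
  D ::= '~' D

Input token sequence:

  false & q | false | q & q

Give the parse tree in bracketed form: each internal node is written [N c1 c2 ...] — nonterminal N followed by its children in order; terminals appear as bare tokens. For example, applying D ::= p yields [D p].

[B [B [B [C [C [D false]] & [D q]]] | [C [D false]]] | [C [C [D q]] & [D q]]]

B
B | C
B | C | C
C | C | C
C & D | C | C
D & D | C | C
false & D | C | C
false & q | C | C
false & q | D | C
false & q | false | C
false & q | false | C & D
false & q | false | D & D
false & q | false | q & D
false & q | false | q & q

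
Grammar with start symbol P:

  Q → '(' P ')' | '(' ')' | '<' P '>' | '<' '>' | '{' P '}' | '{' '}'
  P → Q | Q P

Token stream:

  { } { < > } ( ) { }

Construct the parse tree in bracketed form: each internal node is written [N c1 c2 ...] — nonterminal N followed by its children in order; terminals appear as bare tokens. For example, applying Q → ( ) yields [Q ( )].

P
Q P
{ } P
{ } Q P
{ } { P } P
{ } { Q } P
{ } { < > } P
{ } { < > } Q P
{ } { < > } ( ) P
{ } { < > } ( ) Q
{ } { < > } ( ) { }

[P [Q { }] [P [Q { [P [Q < >]] }] [P [Q ( )] [P [Q { }]]]]]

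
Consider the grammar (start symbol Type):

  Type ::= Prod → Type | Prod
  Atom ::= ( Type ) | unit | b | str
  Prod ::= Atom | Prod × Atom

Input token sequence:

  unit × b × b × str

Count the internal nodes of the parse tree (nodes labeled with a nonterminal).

[Type [Prod [Prod [Prod [Prod [Atom unit]] × [Atom b]] × [Atom b]] × [Atom str]]]

9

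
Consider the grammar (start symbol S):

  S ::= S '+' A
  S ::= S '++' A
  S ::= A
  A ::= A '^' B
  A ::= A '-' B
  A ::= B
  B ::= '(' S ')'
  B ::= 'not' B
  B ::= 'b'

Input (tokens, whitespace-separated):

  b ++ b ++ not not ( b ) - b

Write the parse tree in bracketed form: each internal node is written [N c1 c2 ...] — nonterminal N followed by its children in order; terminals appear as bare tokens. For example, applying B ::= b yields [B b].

S
S ++ A
S ++ A ++ A
A ++ A ++ A
B ++ A ++ A
b ++ A ++ A
b ++ B ++ A
b ++ b ++ A
b ++ b ++ A - B
b ++ b ++ B - B
b ++ b ++ not B - B
b ++ b ++ not not B - B
b ++ b ++ not not ( S ) - B
b ++ b ++ not not ( A ) - B
b ++ b ++ not not ( B ) - B
b ++ b ++ not not ( b ) - B
b ++ b ++ not not ( b ) - b

[S [S [S [A [B b]]] ++ [A [B b]]] ++ [A [A [B not [B not [B ( [S [A [B b]]] )]]]] - [B b]]]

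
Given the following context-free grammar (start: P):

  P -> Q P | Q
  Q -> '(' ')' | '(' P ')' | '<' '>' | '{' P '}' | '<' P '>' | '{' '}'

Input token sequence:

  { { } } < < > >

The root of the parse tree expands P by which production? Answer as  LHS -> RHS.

[P [Q { [P [Q { }]] }] [P [Q < [P [Q < >]] >]]]

P -> Q P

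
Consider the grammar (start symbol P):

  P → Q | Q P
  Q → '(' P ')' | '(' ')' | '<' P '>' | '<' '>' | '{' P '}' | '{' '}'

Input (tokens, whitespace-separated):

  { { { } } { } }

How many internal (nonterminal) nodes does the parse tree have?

[P [Q { [P [Q { [P [Q { }]] }] [P [Q { }]]] }]]

8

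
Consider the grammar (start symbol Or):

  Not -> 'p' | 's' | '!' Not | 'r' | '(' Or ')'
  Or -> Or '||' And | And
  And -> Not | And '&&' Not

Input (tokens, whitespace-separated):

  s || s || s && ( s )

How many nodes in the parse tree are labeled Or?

[Or [Or [Or [And [Not s]]] || [And [Not s]]] || [And [And [Not s]] && [Not ( [Or [And [Not s]]] )]]]

4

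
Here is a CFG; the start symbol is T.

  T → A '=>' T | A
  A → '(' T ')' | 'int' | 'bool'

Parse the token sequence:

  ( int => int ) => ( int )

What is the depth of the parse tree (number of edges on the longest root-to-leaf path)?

5

[T [A ( [T [A int] => [T [A int]]] )] => [T [A ( [T [A int]] )]]]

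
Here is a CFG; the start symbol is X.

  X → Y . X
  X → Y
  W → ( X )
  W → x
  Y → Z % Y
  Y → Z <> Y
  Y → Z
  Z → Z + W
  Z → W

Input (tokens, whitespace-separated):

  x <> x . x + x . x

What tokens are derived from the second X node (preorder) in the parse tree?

x + x . x

[X [Y [Z [W x]] <> [Y [Z [W x]]]] . [X [Y [Z [Z [W x]] + [W x]]] . [X [Y [Z [W x]]]]]]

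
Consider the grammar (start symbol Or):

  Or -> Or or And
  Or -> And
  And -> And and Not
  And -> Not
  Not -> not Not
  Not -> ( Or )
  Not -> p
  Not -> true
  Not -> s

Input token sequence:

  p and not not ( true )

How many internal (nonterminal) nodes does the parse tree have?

[Or [And [And [Not p]] and [Not not [Not not [Not ( [Or [And [Not true]]] )]]]]]

10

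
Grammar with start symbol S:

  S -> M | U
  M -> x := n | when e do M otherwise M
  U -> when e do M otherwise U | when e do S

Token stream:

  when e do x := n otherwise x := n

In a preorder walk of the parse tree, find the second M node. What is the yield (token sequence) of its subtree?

x := n

[S [M when e do [M x := n] otherwise [M x := n]]]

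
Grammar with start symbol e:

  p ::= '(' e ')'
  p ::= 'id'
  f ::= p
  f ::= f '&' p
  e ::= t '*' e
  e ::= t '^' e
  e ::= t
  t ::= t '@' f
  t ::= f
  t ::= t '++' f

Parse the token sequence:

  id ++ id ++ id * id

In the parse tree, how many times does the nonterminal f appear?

[e [t [t [t [f [p id]]] ++ [f [p id]]] ++ [f [p id]]] * [e [t [f [p id]]]]]

4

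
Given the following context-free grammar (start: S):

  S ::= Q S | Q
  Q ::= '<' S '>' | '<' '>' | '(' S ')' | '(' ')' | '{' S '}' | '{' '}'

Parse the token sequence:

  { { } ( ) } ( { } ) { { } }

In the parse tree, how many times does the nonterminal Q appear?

[S [Q { [S [Q { }] [S [Q ( )]]] }] [S [Q ( [S [Q { }]] )] [S [Q { [S [Q { }]] }]]]]

7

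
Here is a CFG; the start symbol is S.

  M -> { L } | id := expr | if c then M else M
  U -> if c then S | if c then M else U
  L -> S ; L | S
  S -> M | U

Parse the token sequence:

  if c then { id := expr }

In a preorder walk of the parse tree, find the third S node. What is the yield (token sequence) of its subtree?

[S [U if c then [S [M { [L [S [M id := expr]]] }]]]]

id := expr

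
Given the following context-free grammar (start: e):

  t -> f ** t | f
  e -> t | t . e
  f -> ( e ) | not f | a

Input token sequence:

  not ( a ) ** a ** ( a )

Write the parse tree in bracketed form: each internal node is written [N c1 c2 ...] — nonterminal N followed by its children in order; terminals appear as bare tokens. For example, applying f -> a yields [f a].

e
t
f ** t
not f ** t
not ( e ) ** t
not ( t ) ** t
not ( f ) ** t
not ( a ) ** t
not ( a ) ** f ** t
not ( a ) ** a ** t
not ( a ) ** a ** f
not ( a ) ** a ** ( e )
not ( a ) ** a ** ( t )
not ( a ) ** a ** ( f )
not ( a ) ** a ** ( a )

[e [t [f not [f ( [e [t [f a]]] )]] ** [t [f a] ** [t [f ( [e [t [f a]]] )]]]]]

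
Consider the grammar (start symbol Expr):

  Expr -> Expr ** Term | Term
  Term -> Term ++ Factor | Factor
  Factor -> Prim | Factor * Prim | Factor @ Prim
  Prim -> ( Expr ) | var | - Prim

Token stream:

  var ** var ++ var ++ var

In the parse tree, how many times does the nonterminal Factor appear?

[Expr [Expr [Term [Factor [Prim var]]]] ** [Term [Term [Term [Factor [Prim var]]] ++ [Factor [Prim var]]] ++ [Factor [Prim var]]]]

4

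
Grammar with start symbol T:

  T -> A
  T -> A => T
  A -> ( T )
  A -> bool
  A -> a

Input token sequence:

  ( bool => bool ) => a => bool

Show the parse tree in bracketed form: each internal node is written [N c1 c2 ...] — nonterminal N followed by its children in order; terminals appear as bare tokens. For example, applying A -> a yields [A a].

T
A => T
( T ) => T
( A => T ) => T
( bool => T ) => T
( bool => A ) => T
( bool => bool ) => T
( bool => bool ) => A => T
( bool => bool ) => a => T
( bool => bool ) => a => A
( bool => bool ) => a => bool

[T [A ( [T [A bool] => [T [A bool]]] )] => [T [A a] => [T [A bool]]]]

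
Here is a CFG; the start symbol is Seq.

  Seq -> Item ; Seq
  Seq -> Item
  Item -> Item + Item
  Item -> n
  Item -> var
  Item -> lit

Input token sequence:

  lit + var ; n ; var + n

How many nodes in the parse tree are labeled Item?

[Seq [Item [Item lit] + [Item var]] ; [Seq [Item n] ; [Seq [Item [Item var] + [Item n]]]]]

7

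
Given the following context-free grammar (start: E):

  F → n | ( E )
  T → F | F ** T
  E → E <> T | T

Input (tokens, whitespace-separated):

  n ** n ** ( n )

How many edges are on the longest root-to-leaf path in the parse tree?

8

[E [T [F n] ** [T [F n] ** [T [F ( [E [T [F n]]] )]]]]]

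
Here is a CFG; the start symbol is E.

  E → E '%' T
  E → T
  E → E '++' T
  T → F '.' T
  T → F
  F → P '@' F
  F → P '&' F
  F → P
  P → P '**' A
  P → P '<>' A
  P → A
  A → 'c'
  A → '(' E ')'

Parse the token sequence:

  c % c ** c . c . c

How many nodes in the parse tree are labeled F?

[E [E [T [F [P [A c]]]]] % [T [F [P [P [A c]] ** [A c]]] . [T [F [P [A c]]] . [T [F [P [A c]]]]]]]

4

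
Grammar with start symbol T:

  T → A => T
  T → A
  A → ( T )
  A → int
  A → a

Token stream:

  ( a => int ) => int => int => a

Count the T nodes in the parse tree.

6

[T [A ( [T [A a] => [T [A int]]] )] => [T [A int] => [T [A int] => [T [A a]]]]]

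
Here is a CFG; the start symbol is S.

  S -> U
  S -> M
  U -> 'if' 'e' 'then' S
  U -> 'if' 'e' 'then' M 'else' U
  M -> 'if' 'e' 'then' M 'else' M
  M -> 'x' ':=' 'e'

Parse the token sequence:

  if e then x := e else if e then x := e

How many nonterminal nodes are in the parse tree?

[S [U if e then [M x := e] else [U if e then [S [M x := e]]]]]

6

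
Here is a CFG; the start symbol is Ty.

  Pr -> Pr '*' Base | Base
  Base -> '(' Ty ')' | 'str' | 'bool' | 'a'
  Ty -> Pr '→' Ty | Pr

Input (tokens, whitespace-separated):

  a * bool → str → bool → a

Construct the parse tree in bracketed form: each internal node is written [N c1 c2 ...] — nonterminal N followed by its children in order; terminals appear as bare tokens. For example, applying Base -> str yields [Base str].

Ty
Pr → Ty
Pr * Base → Ty
Base * Base → Ty
a * Base → Ty
a * bool → Ty
a * bool → Pr → Ty
a * bool → Base → Ty
a * bool → str → Ty
a * bool → str → Pr → Ty
a * bool → str → Base → Ty
a * bool → str → bool → Ty
a * bool → str → bool → Pr
a * bool → str → bool → Base
a * bool → str → bool → a

[Ty [Pr [Pr [Base a]] * [Base bool]] → [Ty [Pr [Base str]] → [Ty [Pr [Base bool]] → [Ty [Pr [Base a]]]]]]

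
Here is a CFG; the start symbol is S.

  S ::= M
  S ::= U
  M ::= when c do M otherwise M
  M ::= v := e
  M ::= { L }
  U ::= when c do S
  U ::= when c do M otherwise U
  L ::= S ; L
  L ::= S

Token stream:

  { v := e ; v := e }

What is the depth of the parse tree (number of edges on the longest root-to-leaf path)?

[S [M { [L [S [M v := e]] ; [L [S [M v := e]]]] }]]

6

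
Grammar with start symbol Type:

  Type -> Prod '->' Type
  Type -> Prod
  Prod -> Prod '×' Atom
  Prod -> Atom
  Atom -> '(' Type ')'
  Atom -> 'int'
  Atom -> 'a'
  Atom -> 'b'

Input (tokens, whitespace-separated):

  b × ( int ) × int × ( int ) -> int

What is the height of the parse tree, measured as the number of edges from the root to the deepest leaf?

8

[Type [Prod [Prod [Prod [Prod [Atom b]] × [Atom ( [Type [Prod [Atom int]]] )]] × [Atom int]] × [Atom ( [Type [Prod [Atom int]]] )]] -> [Type [Prod [Atom int]]]]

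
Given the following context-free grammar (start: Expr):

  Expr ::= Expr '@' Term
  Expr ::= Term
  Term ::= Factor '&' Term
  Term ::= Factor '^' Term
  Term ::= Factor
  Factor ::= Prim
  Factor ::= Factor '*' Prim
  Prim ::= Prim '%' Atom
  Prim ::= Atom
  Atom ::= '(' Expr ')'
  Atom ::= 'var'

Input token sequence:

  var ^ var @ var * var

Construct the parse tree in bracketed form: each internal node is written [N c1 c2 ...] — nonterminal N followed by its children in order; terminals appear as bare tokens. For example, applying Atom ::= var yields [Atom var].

Expr
Expr @ Term
Term @ Term
Factor ^ Term @ Term
Prim ^ Term @ Term
Atom ^ Term @ Term
var ^ Term @ Term
var ^ Factor @ Term
var ^ Prim @ Term
var ^ Atom @ Term
var ^ var @ Term
var ^ var @ Factor
var ^ var @ Factor * Prim
var ^ var @ Prim * Prim
var ^ var @ Atom * Prim
var ^ var @ var * Prim
var ^ var @ var * Atom
var ^ var @ var * var

[Expr [Expr [Term [Factor [Prim [Atom var]]] ^ [Term [Factor [Prim [Atom var]]]]]] @ [Term [Factor [Factor [Prim [Atom var]]] * [Prim [Atom var]]]]]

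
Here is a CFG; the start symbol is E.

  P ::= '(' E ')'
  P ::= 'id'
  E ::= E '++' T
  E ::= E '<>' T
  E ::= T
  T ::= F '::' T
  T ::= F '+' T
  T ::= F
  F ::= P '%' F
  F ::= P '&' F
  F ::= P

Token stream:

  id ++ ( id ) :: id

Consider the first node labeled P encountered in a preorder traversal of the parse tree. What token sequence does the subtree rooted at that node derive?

[E [E [T [F [P id]]]] ++ [T [F [P ( [E [T [F [P id]]]] )]] :: [T [F [P id]]]]]

id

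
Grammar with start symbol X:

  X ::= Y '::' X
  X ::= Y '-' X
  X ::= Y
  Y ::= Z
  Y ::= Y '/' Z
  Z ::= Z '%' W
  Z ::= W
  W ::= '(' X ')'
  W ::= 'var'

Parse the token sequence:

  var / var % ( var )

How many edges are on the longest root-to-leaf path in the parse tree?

8

[X [Y [Y [Z [W var]]] / [Z [Z [W var]] % [W ( [X [Y [Z [W var]]]] )]]]]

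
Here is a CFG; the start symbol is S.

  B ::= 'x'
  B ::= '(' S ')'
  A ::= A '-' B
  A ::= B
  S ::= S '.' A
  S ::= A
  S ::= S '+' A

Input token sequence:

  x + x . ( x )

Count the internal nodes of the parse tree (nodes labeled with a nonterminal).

[S [S [S [A [B x]]] + [A [B x]]] . [A [B ( [S [A [B x]]] )]]]

12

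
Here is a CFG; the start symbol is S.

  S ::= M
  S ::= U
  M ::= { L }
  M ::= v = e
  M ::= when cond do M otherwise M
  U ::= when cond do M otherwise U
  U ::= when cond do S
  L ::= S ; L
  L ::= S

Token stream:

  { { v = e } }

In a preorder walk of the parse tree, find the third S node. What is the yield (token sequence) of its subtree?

[S [M { [L [S [M { [L [S [M v = e]]] }]]] }]]

v = e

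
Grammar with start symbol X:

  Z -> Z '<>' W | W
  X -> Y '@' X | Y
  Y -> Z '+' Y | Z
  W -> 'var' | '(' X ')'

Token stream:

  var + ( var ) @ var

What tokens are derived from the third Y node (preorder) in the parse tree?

var

[X [Y [Z [W var]] + [Y [Z [W ( [X [Y [Z [W var]]]] )]]]] @ [X [Y [Z [W var]]]]]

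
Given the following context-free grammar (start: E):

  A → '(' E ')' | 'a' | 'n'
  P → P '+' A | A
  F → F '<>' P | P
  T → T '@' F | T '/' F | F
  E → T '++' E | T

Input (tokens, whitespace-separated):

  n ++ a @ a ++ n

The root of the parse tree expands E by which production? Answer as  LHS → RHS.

[E [T [F [P [A n]]]] ++ [E [T [T [F [P [A a]]]] @ [F [P [A a]]]] ++ [E [T [F [P [A n]]]]]]]

E → T '++' E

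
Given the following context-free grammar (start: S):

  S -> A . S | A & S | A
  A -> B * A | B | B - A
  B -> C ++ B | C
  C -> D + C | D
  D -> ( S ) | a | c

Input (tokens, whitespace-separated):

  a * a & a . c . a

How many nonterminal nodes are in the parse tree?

24

[S [A [B [C [D a]]] * [A [B [C [D a]]]]] & [S [A [B [C [D a]]]] . [S [A [B [C [D c]]]] . [S [A [B [C [D a]]]]]]]]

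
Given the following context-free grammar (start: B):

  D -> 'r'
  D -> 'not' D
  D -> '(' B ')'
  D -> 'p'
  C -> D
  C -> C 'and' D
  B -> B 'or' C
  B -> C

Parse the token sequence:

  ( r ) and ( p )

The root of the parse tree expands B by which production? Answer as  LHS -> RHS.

B -> C

[B [C [C [D ( [B [C [D r]]] )]] and [D ( [B [C [D p]]] )]]]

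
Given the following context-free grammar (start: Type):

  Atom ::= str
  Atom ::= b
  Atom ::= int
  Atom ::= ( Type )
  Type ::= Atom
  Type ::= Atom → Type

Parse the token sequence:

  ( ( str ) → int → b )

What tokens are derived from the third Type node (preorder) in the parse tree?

str

[Type [Atom ( [Type [Atom ( [Type [Atom str]] )] → [Type [Atom int] → [Type [Atom b]]]] )]]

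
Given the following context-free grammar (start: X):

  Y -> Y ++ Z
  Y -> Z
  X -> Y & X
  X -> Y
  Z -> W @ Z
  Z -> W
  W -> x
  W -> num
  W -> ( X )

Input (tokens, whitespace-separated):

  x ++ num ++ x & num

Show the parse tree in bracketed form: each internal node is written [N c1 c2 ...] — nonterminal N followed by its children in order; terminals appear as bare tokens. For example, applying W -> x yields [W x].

[X [Y [Y [Y [Z [W x]]] ++ [Z [W num]]] ++ [Z [W x]]] & [X [Y [Z [W num]]]]]

X
Y & X
Y ++ Z & X
Y ++ Z ++ Z & X
Z ++ Z ++ Z & X
W ++ Z ++ Z & X
x ++ Z ++ Z & X
x ++ W ++ Z & X
x ++ num ++ Z & X
x ++ num ++ W & X
x ++ num ++ x & X
x ++ num ++ x & Y
x ++ num ++ x & Z
x ++ num ++ x & W
x ++ num ++ x & num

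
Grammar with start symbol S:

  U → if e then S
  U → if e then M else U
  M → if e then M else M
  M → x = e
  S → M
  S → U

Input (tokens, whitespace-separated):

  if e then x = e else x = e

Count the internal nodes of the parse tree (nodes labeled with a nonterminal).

[S [M if e then [M x = e] else [M x = e]]]

4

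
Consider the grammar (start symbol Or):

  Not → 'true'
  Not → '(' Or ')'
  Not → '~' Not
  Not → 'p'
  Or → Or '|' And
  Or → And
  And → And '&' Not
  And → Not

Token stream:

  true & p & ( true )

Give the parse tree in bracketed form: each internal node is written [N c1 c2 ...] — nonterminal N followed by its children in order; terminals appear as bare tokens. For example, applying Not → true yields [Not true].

Or
And
And & Not
And & Not & Not
Not & Not & Not
true & Not & Not
true & p & Not
true & p & ( Or )
true & p & ( And )
true & p & ( Not )
true & p & ( true )

[Or [And [And [And [Not true]] & [Not p]] & [Not ( [Or [And [Not true]]] )]]]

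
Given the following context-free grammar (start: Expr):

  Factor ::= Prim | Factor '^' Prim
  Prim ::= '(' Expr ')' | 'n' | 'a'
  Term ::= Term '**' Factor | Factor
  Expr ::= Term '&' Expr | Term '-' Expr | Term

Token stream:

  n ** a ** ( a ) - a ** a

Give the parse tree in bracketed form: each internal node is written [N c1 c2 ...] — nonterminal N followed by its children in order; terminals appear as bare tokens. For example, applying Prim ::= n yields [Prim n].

[Expr [Term [Term [Term [Factor [Prim n]]] ** [Factor [Prim a]]] ** [Factor [Prim ( [Expr [Term [Factor [Prim a]]]] )]]] - [Expr [Term [Term [Factor [Prim a]]] ** [Factor [Prim a]]]]]

Expr
Term - Expr
Term ** Factor - Expr
Term ** Factor ** Factor - Expr
Factor ** Factor ** Factor - Expr
Prim ** Factor ** Factor - Expr
n ** Factor ** Factor - Expr
n ** Prim ** Factor - Expr
n ** a ** Factor - Expr
n ** a ** Prim - Expr
n ** a ** ( Expr ) - Expr
n ** a ** ( Term ) - Expr
n ** a ** ( Factor ) - Expr
n ** a ** ( Prim ) - Expr
n ** a ** ( a ) - Expr
n ** a ** ( a ) - Term
n ** a ** ( a ) - Term ** Factor
n ** a ** ( a ) - Factor ** Factor
n ** a ** ( a ) - Prim ** Factor
n ** a ** ( a ) - a ** Factor
n ** a ** ( a ) - a ** Prim
n ** a ** ( a ) - a ** a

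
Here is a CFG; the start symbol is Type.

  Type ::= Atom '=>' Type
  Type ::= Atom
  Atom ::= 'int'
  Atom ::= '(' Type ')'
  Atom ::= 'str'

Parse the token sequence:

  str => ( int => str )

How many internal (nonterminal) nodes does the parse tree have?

[Type [Atom str] => [Type [Atom ( [Type [Atom int] => [Type [Atom str]]] )]]]

8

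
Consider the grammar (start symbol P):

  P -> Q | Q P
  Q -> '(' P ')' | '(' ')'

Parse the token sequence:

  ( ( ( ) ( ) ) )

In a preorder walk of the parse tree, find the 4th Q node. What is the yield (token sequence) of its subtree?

[P [Q ( [P [Q ( [P [Q ( )] [P [Q ( )]]] )]] )]]

( )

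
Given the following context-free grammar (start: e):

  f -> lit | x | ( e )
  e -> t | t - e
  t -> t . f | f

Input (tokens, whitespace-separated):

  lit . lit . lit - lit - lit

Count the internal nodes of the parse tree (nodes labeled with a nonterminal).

[e [t [t [t [f lit]] . [f lit]] . [f lit]] - [e [t [f lit]] - [e [t [f lit]]]]]

13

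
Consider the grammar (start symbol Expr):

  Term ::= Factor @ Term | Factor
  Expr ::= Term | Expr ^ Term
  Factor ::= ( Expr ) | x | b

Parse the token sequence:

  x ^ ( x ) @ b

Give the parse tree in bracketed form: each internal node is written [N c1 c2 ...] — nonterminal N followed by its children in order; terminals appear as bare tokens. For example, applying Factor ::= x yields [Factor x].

[Expr [Expr [Term [Factor x]]] ^ [Term [Factor ( [Expr [Term [Factor x]]] )] @ [Term [Factor b]]]]

Expr
Expr ^ Term
Term ^ Term
Factor ^ Term
x ^ Term
x ^ Factor @ Term
x ^ ( Expr ) @ Term
x ^ ( Term ) @ Term
x ^ ( Factor ) @ Term
x ^ ( x ) @ Term
x ^ ( x ) @ Factor
x ^ ( x ) @ b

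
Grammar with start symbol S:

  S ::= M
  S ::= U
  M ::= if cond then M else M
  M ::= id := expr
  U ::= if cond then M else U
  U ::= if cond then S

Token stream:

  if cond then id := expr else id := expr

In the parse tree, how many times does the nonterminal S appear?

[S [M if cond then [M id := expr] else [M id := expr]]]

1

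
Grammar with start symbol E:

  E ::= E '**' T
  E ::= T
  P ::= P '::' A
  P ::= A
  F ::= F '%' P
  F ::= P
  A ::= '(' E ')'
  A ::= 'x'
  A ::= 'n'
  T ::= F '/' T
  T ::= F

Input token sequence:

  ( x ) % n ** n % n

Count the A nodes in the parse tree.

[E [E [T [F [F [P [A ( [E [T [F [P [A x]]]]] )]]] % [P [A n]]]]] ** [T [F [F [P [A n]]] % [P [A n]]]]]

5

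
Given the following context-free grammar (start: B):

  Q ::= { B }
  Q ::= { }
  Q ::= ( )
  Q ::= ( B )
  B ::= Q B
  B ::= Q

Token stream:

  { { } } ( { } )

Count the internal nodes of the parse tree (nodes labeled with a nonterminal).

[B [Q { [B [Q { }]] }] [B [Q ( [B [Q { }]] )]]]

8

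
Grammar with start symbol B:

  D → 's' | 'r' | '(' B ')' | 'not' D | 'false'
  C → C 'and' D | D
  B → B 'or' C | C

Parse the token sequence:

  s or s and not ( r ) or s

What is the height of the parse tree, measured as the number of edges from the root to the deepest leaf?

[B [B [B [C [D s]]] or [C [C [D s]] and [D not [D ( [B [C [D r]]] )]]]] or [C [D s]]]

8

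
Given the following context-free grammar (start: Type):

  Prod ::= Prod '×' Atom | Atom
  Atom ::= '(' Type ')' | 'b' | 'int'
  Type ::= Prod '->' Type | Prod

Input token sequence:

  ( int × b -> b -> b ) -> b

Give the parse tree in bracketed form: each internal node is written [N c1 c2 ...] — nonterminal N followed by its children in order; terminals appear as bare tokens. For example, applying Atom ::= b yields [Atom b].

[Type [Prod [Atom ( [Type [Prod [Prod [Atom int]] × [Atom b]] -> [Type [Prod [Atom b]] -> [Type [Prod [Atom b]]]]] )]] -> [Type [Prod [Atom b]]]]

Type
Prod -> Type
Atom -> Type
( Type ) -> Type
( Prod -> Type ) -> Type
( Prod × Atom -> Type ) -> Type
( Atom × Atom -> Type ) -> Type
( int × Atom -> Type ) -> Type
( int × b -> Type ) -> Type
( int × b -> Prod -> Type ) -> Type
( int × b -> Atom -> Type ) -> Type
( int × b -> b -> Type ) -> Type
( int × b -> b -> Prod ) -> Type
( int × b -> b -> Atom ) -> Type
( int × b -> b -> b ) -> Type
( int × b -> b -> b ) -> Prod
( int × b -> b -> b ) -> Atom
( int × b -> b -> b ) -> b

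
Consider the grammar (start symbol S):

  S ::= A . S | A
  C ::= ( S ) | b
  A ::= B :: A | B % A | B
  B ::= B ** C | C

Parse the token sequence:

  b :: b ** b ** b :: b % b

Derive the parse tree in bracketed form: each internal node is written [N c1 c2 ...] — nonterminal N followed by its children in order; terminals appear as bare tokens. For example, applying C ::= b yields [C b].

S
A
B :: A
C :: A
b :: A
b :: B :: A
b :: B ** C :: A
b :: B ** C ** C :: A
b :: C ** C ** C :: A
b :: b ** C ** C :: A
b :: b ** b ** C :: A
b :: b ** b ** b :: A
b :: b ** b ** b :: B % A
b :: b ** b ** b :: C % A
b :: b ** b ** b :: b % A
b :: b ** b ** b :: b % B
b :: b ** b ** b :: b % C
b :: b ** b ** b :: b % b

[S [A [B [C b]] :: [A [B [B [B [C b]] ** [C b]] ** [C b]] :: [A [B [C b]] % [A [B [C b]]]]]]]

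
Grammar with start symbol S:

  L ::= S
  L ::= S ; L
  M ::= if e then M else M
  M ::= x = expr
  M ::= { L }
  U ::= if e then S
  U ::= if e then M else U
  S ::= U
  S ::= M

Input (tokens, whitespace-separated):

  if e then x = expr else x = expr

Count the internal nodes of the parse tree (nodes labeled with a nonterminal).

4

[S [M if e then [M x = expr] else [M x = expr]]]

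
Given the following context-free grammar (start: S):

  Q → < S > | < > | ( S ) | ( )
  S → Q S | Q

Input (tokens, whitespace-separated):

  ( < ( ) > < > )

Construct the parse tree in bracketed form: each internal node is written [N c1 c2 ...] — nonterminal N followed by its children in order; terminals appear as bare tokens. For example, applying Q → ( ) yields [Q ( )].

[S [Q ( [S [Q < [S [Q ( )]] >] [S [Q < >]]] )]]

S
Q
( S )
( Q S )
( < S > S )
( < Q > S )
( < ( ) > S )
( < ( ) > Q )
( < ( ) > < > )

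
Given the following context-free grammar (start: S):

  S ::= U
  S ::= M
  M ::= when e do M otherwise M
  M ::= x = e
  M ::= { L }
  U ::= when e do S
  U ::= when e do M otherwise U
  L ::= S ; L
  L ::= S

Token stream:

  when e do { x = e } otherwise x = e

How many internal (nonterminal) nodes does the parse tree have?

7

[S [M when e do [M { [L [S [M x = e]]] }] otherwise [M x = e]]]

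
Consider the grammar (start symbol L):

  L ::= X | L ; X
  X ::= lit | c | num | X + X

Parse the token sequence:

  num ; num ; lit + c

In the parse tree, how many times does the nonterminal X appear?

5

[L [L [L [X num]] ; [X num]] ; [X [X lit] + [X c]]]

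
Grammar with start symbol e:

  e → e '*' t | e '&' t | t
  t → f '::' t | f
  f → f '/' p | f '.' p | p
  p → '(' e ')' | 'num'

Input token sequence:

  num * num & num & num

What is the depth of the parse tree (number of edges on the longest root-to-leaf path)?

7

[e [e [e [e [t [f [p num]]]] * [t [f [p num]]]] & [t [f [p num]]]] & [t [f [p num]]]]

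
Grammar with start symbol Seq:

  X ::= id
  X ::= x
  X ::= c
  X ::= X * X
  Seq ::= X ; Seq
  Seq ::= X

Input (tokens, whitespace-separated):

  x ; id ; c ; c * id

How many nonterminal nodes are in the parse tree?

10

[Seq [X x] ; [Seq [X id] ; [Seq [X c] ; [Seq [X [X c] * [X id]]]]]]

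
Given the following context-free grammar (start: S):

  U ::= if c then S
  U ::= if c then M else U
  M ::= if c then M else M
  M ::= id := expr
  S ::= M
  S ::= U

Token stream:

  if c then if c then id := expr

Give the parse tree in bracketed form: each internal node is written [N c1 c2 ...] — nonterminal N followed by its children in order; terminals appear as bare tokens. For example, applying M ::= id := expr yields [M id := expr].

S
U
if c then S
if c then U
if c then if c then S
if c then if c then M
if c then if c then id := expr

[S [U if c then [S [U if c then [S [M id := expr]]]]]]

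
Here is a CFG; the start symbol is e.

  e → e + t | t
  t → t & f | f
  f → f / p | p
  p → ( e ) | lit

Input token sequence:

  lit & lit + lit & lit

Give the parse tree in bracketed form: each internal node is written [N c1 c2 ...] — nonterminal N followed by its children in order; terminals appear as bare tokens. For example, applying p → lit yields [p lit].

[e [e [t [t [f [p lit]]] & [f [p lit]]]] + [t [t [f [p lit]]] & [f [p lit]]]]

e
e + t
t + t
t & f + t
f & f + t
p & f + t
lit & f + t
lit & p + t
lit & lit + t
lit & lit + t & f
lit & lit + f & f
lit & lit + p & f
lit & lit + lit & f
lit & lit + lit & p
lit & lit + lit & lit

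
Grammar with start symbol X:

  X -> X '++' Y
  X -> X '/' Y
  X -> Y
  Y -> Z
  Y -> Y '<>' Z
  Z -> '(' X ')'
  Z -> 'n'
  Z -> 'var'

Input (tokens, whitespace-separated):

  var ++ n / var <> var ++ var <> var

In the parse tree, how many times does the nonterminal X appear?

[X [X [X [X [Y [Z var]]] ++ [Y [Z n]]] / [Y [Y [Z var]] <> [Z var]]] ++ [Y [Y [Z var]] <> [Z var]]]

4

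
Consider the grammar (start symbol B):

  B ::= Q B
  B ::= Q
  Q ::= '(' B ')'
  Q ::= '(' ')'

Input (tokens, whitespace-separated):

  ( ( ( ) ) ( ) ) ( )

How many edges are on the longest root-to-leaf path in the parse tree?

[B [Q ( [B [Q ( [B [Q ( )]] )] [B [Q ( )]]] )] [B [Q ( )]]]

6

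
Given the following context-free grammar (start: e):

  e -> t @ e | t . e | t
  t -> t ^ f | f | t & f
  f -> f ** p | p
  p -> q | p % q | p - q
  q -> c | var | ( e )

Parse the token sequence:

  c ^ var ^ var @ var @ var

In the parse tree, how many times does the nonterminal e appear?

[e [t [t [t [f [p [q c]]]] ^ [f [p [q var]]]] ^ [f [p [q var]]]] @ [e [t [f [p [q var]]]] @ [e [t [f [p [q var]]]]]]]

3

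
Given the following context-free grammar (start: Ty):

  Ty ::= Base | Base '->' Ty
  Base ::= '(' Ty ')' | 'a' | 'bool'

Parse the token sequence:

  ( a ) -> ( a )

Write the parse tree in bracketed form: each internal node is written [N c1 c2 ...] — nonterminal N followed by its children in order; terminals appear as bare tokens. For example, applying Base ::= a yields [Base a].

[Ty [Base ( [Ty [Base a]] )] -> [Ty [Base ( [Ty [Base a]] )]]]

Ty
Base -> Ty
( Ty ) -> Ty
( Base ) -> Ty
( a ) -> Ty
( a ) -> Base
( a ) -> ( Ty )
( a ) -> ( Base )
( a ) -> ( a )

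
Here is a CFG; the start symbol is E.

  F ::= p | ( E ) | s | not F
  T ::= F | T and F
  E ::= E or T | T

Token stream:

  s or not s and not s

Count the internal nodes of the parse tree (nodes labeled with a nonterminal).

10

[E [E [T [F s]]] or [T [T [F not [F s]]] and [F not [F s]]]]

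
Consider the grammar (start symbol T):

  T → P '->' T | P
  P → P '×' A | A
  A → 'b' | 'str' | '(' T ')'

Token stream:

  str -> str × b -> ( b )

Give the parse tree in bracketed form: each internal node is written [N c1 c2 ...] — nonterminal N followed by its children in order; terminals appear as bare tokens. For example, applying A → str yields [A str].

T
P -> T
A -> T
str -> T
str -> P -> T
str -> P × A -> T
str -> A × A -> T
str -> str × A -> T
str -> str × b -> T
str -> str × b -> P
str -> str × b -> A
str -> str × b -> ( T )
str -> str × b -> ( P )
str -> str × b -> ( A )
str -> str × b -> ( b )

[T [P [A str]] -> [T [P [P [A str]] × [A b]] -> [T [P [A ( [T [P [A b]]] )]]]]]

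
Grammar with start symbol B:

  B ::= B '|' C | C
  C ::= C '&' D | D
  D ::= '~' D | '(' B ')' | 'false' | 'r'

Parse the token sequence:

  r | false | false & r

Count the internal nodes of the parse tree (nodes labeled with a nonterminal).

[B [B [B [C [D r]]] | [C [D false]]] | [C [C [D false]] & [D r]]]

11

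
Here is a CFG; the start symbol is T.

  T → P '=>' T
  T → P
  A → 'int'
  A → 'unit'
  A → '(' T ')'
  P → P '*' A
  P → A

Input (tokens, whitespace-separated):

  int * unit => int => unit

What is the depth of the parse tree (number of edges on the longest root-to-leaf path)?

5

[T [P [P [A int]] * [A unit]] => [T [P [A int]] => [T [P [A unit]]]]]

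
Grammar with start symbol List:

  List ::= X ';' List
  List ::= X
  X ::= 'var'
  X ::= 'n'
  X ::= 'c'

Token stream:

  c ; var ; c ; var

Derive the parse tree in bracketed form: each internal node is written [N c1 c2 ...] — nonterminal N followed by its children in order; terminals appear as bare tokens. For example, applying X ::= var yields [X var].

[List [X c] ; [List [X var] ; [List [X c] ; [List [X var]]]]]

List
X ; List
c ; List
c ; X ; List
c ; var ; List
c ; var ; X ; List
c ; var ; c ; List
c ; var ; c ; X
c ; var ; c ; var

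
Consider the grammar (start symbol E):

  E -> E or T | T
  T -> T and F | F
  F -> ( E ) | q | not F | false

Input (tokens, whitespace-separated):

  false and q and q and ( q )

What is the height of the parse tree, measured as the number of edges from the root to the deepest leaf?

6

[E [T [T [T [T [F false]] and [F q]] and [F q]] and [F ( [E [T [F q]]] )]]]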